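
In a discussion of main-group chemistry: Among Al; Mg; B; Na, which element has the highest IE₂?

IE_2 is the cost of taking one more electron from the +1 cation: Al⁺ still has 2 valence electrons; Mg⁺ still has 1 valence electron; B⁺ still has 2 valence electrons; Na⁺ is the bare [Ne] core.
Breaking into a closed-shell core is much more expensive than removing a leftover valence electron — Na has the largest IE_2 here.
Valence configurations: Al⁺ [Ne]3s², Mg⁺ [Ne]3s¹, B⁺ [He]2s².
Approximate IE_2 values (kJ/mol): Al 1817, Mg 1451, B 2427, Na 4562.
So the second ionization energies run Mg < Al < B < Na.

Na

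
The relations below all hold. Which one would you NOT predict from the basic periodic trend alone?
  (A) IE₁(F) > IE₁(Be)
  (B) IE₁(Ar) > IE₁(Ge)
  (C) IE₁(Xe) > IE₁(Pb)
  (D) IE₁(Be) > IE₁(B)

(D)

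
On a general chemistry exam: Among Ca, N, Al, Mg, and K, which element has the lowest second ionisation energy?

Ca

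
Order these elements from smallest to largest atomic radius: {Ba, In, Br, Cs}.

Br < In < Ba < Cs

Moving right in a period, electrons are added to the same shell under a stronger nuclear pull, so atoms get smaller; moving down, a new shell is opened and atoms get larger.
Here both period and group differ, so the two effects have to be weighed against each other.
In > Br: both effects reinforce here, so In is clearly the larger of the two.
Ba > In: both effects reinforce here, so Ba is clearly the larger of the two.
Cs > Ba: Cs lies to the left of Ba in period 6, so the across-period effect alone puts Cs larger.
For reference (pm): Br 114, In 142, Cs 232, Ba 196.
So from smallest to largest: Br < In < Ba < Cs.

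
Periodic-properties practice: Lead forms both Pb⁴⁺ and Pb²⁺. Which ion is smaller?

Both ions have Z = 82 protons, but Pb⁴⁺ has lost more electrons, so its remaining electrons feel a larger effective nuclear charge per electron and are pulled in more tightly.
Higher positive charge → smaller ion, so Pb²⁺ > Pb⁴⁺.

Pb⁴⁺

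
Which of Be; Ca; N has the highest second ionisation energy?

N

The second ionization energy removes an electron from the +1 ion. For each element: Be⁺ still has 1 valence electron; Ca⁺ still has 1 valence electron; N⁺ still has 4 valence electrons.
All are still removing valence electrons, so compare the +1 ions as you would atoms: IE_2 generally rises across a period (higher Z_eff) and falls down a group (larger shell), subject to the usual subshell exceptions.
Valence configurations: Be⁺ [He]2s¹, Ca⁺ [Ar]4s¹, N⁺ [He]2s²2p².
Tabulated IE_2 (kJ/mol): Be 1757, Ca 1145, N 2856.
Hence IE_2: Ca < Be < N.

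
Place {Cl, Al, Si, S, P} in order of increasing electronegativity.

EN rises left→right (higher Z_eff, smaller atoms) and falls top→bottom (larger, more shielded atoms).
All lie in period 3, so electronegativity increases left to right.
So from lowest to highest: Al < Si < P < S < Cl.

Al, Si, P, S, Cl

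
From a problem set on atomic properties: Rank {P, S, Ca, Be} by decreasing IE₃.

Be, Ca, S, P

After 2 electrons have been removed, what remains? P²⁺ still has 3 valence electrons; S²⁺ still has 4 valence electrons; Ca²⁺ is the bare [Ar] core; Be²⁺ is the bare [He] core.
Core electrons are held far more tightly than valence electrons, so Ca and Be top the IE_3 order.
Valence configurations: P²⁺ [Ne]3s²3p¹, S²⁺ [Ne]3s²3p².
Tabulated IE_3 (kJ/mol): P 2914, S 3357, Ca 4912, Be 14849.
Overall IE_3 order: P < S < Ca < Be.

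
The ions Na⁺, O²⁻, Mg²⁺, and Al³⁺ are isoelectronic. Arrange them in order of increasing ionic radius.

Al³⁺, Mg²⁺, Na⁺, O²⁻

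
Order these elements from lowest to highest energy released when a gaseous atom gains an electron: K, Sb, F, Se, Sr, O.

Sr, K, Sb, O, Se, F

O is in period 2, group 16; F is in period 2, group 17; K is in period 4, group 1; Se is in period 4, group 16; Sr is in period 5, group 2; Sb is in period 5, group 15.
Adding an electron releases more energy for atoms nearer the top right (short of the noble gases).
Neither a single period nor a single group — weigh both effects.
K > Sr: the two effects oppose for this pair; the down-group effect wins (48 vs 5 kJ/mol).
Sb > K: the two effects oppose for this pair; the across-period effect wins (103 vs 48 kJ/mol).
O > Sb: relative to Sb, both the across-period and down-group shifts push O's electron affinity up.
Se > O: this pair runs against the simple trend — see the exception note.
F > Se: relative to Se, both the across-period and down-group shifts push F's electron affinity up.
Note the exception: Se has a higher electron affinity than O, contrary to the simple trend — O's compact 2p subshell gives strong electron–electron repulsion on the added electron.
Approximate values (kJ/mol): O 141, F 328, K 48, Se 195, Sr 5, Sb 103.
So from lowest to highest: Sr < K < Sb < O < Se < F.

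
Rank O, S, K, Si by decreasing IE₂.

O > K > S > Si

The second ionization energy removes an electron from the +1 ion. For each element: O⁺ still has 5 valence electrons; S⁺ still has 5 valence electrons; K⁺ is the bare [Ar] core; Si⁺ still has 3 valence electrons.
Usually core removal costs more than valence removal, but here the competition is close: a tightly held n=2 valence electron can cost more to remove than an n=3 core electron, so the actual values have to decide it.
Valence configurations: O⁺ [He]2s²2p³, S⁺ [Ne]3s²3p³, Si⁺ [Ne]3s²3p¹.
Approximate IE_2 values (kJ/mol): O 3388, S 2252, K 3052, Si 1577.
Putting it together, IE_2: Si < S < K < O.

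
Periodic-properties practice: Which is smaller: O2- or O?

Forming O2- adds 2 electrons to O. More electron–electron repulsion in the same shell, with unchanged nuclear charge, lets the cloud expand.
An anion is larger than its parent atom: O2- > O.

O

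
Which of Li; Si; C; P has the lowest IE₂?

Si

The second ionization energy removes an electron from the +1 ion. For each element: Li⁺ is the bare [He] core; Si⁺ still has 3 valence electrons; C⁺ still has 3 valence electrons; P⁺ still has 4 valence electrons.
Breaking into a closed-shell core is much more expensive than removing a leftover valence electron — Li has the largest IE_2 here.
Valence configurations: Si⁺ [Ne]3s²3p¹, C⁺ [He]2s²2p¹, P⁺ [Ne]3s²3p².
Approximate IE_2 values (kJ/mol): Li 7298, Si 1577, C 2353, P 1907.
Putting it together, IE_2: Si < P < C < Li.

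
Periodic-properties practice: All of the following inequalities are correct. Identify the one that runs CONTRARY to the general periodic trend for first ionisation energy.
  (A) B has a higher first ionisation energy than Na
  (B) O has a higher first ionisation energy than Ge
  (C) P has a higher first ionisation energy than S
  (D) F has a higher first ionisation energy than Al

The general trend: first ionisation energy increases across a period and decreases down a group.
(A) B (period 2, group 13) vs Na (period 3, group 1): the stated order agrees with the simple trend.
(B) O (period 2, group 16) vs Ge (period 4, group 14): the stated order agrees with the simple trend.
(C) P (period 3, group 15) vs S (period 3, group 16): the stated order contradicts the simple trend.
(D) F (period 2, group 17) vs Al (period 3, group 13): the stated order agrees with the simple trend.
The exception is (C): S (3p⁴) ionizes more easily than half-filled P (3p³) because the paired 3p electron in S is pushed out by e⁻–e⁻ repulsion.

(C)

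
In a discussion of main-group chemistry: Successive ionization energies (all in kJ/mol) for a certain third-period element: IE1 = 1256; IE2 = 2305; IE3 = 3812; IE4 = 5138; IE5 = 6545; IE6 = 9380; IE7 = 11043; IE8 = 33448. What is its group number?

Group 17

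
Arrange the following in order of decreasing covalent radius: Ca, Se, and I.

Ca > I > Se

Across a period the added protons contract the valence shell; down a group each new principal shell makes the atom larger.
Here both period and group differ, so the two effects have to be weighed against each other.
I > Se: period and group pull opposite ways; the down-group shift dominates (133 vs 116 pm).
Ca > I: the two effects oppose for this pair; the across-period effect wins (171 vs 133 pm).
Tabulated atomic radius (pm): Ca 171, Se 116, I 133.
So from largest to smallest: Ca > I > Se.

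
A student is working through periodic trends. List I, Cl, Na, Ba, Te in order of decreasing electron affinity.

Cl > I > Te > Na > Ba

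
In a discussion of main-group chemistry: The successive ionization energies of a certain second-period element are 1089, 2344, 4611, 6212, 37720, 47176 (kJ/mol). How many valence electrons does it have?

4

Look for the largest jump between consecutive ionization energies: IE5/IE4 ≈ 6.1, far larger than any earlier ratio.
That jump marks the point where a core electron is being removed. So the atom has 4 valence electrons.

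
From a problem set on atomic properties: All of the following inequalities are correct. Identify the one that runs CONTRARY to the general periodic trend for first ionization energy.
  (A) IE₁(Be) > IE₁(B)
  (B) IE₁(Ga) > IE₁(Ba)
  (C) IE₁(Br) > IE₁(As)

(A)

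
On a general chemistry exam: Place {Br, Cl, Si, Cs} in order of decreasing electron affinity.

Cl, Br, Si, Cs

Atoms with high Z_eff and room in the valence shell (especially the halogens) have the most exothermic electron affinities.
Here both period and group differ, so the two effects have to be weighed against each other.
Si > Cs: relative to Cs, both the across-period and down-group shifts push Si's electron affinity up.
Br > Si: period and group pull opposite ways; the across-period shift dominates (325 vs 134 kJ/mol).
Cl > Br: Cl sits above Br in group 17, so the down-group effect alone puts Cl higher.
Tabulated electron affinity (kJ/mol): Si 134, Cl 349, Br 325, Cs 46.
So from highest to lowest: Cl > Br > Si > Cs.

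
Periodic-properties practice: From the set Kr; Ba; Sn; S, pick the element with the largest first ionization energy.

S is in period 3, group 16; Kr is in period 4, group 18; Sn is in period 5, group 14; Ba is in period 6, group 2.
Across a period the outer electron is held more tightly (higher IE₁); down a group it sits in a higher shell, more shielded, and comes off more easily.
These span different periods and groups, so the two trends combine.
Sn > Ba: both effects reinforce here, so Sn is clearly the higher of the two.
S > Sn: relative to Sn, both the across-period and down-group shifts push S's first ionization energy up.
Kr > S: period and group pull opposite ways; the across-period shift dominates (1351 vs 1000 kJ/mol).
Tabulated first ionization energy (kJ/mol): S 1000, Kr 1351, Sn 709, Ba 503.
The largest first ionization energy among these belongs to Kr.

Kr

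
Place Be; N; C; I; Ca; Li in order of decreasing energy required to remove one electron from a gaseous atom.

N > C > I > Be > Ca > Li

First ionization energy rises across a period (greater Z_eff holds electrons more tightly) and falls down a group (valence electrons are farther from the nucleus).
Here both period and group differ, so the two effects have to be weighed against each other.
Ca > Li: period and group pull opposite ways; the across-period shift dominates (590 vs 520 kJ/mol).
Be > Ca: they share group 2; the group trend gives Be the larger value.
I > Be: period and group pull opposite ways; the across-period shift dominates (1008 vs 900 kJ/mol).
C > I: period and group pull opposite ways; the down-group shift dominates (1086 vs 1008 kJ/mol).
N > C: N lies to the right of C in period 2, so the across-period effect alone puts N higher.
Tabulated first ionization energy (kJ/mol): Li 520, Be 900, C 1086, N 1402, Ca 590, I 1008.
So from highest to lowest: N > C > I > Be > Ca > Li.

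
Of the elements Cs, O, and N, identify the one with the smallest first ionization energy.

N is in period 2, group 15; O is in period 2, group 16; Cs is in period 6, group 1.
Removing the outermost electron gets harder across a period and easier down a group.
Here both period and group differ, so the two effects have to be weighed against each other.
O > Cs: relative to Cs, both the across-period and down-group shifts push O's first ionization energy up.
N > O: this pair runs against the simple trend — see the exception note.
Note the exception: N has a higher first ionization energy than O, contrary to the simple trend — pairing an electron in O's 2p⁴ costs repulsion energy, so O ionizes more easily than half-filled N (2p³).
For reference (kJ/mol): N 1402, O 1314, Cs 376.
The smallest first ionization energy among these belongs to Cs.

Cs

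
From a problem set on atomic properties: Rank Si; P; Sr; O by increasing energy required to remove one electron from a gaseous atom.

Sr < Si < P < O

O is in period 2, group 16; Si is in period 3, group 14; P is in period 3, group 15; Sr is in period 5, group 2.
Removing the outermost electron gets harder across a period and easier down a group.
These span different periods and groups, so the two trends combine.
Si > Sr: relative to Sr, both the across-period and down-group shifts push Si's first ionization energy up.
P > Si: P lies to the right of Si in period 3, so the across-period effect alone puts P higher.
O > P: relative to P, both the across-period and down-group shifts push O's first ionization energy up.
Tabulated first ionization energy (kJ/mol): O 1314, Si 786, P 1012, Sr 550.
So from lowest to highest: Sr < Si < P < O.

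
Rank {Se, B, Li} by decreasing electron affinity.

Se, Li, B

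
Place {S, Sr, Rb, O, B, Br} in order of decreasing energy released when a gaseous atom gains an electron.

Br > S > O > Rb > B > Sr

B is in period 2, group 13; O is in period 2, group 16; S is in period 3, group 16; Br is in period 4, group 17; Rb is in period 5, group 1; Sr is in period 5, group 2.
Adding an electron releases more energy for atoms nearer the top right (short of the noble gases).
Here both period and group differ, so the two effects have to be weighed against each other.
B > Sr: both effects reinforce here, so B is clearly the higher of the two.
Rb > B: this pair runs against the simple trend — see the exception note.
O > Rb: both effects reinforce here, so O is clearly the higher of the two.
S > O: this pair runs against the simple trend — see the exception note.
Br > S: period and group pull opposite ways; the across-period shift dominates (325 vs 200 kJ/mol).
Note the exception: Rb has a higher electron affinity than B, contrary to the simple trend — B's ns²np¹ configuration gives only a small electron affinity — the sparsely filled np subshell binds an added electron weakly.
Note the exception: S has a higher electron affinity than O, contrary to the simple trend — the compact 2p subshell of O repels the added electron more than S's larger 3p does.
Note the exception: Rb has a higher electron affinity than Sr, contrary to the simple trend — adding an electron to Sr (ns²) has to open a new, higher-energy np subshell, which is unfavourable.
Approximate values (kJ/mol): B 27, O 141, S 200, Br 325, Rb 47, Sr 5.
So from highest to lowest: Br > S > O > Rb > B > Sr.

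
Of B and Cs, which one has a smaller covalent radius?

B is in period 2, group 13; Cs is in period 6, group 1.
Atomic radius shrinks across a period as nuclear charge pulls the same shell inward, and grows down a group as new shells are added.
Neither a single period nor a single group — weigh both effects.
Cs > B: both effects reinforce here, so Cs is clearly the larger of the two.
For reference (pm): B 85, Cs 232.
So B has the smaller covalent radius (B < Cs).

B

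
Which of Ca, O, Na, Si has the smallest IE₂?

Ca

IE_2 is the cost of taking one more electron from the +1 cation: Ca⁺ still has 1 valence electron; O⁺ still has 5 valence electrons; Na⁺ is the bare [Ne] core; Si⁺ still has 3 valence electrons.
Pulling an electron out of a noble-gas core costs far more than removing a remaining valence electron, so Na sits at the high end of IE_2.
Valence configurations: Ca⁺ [Ar]4s¹, O⁺ [He]2s²2p³, Si⁺ [Ne]3s²3p¹.
Approximate IE_2 values (kJ/mol): Ca 1145, O 3388, Na 4562, Si 1577.
Overall IE_2 order: Ca < Si < O < Na.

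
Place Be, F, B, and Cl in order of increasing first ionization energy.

B < Be < Cl < F

IE₁ increases left→right with effective nuclear charge and decreases top→bottom as the valence shell moves farther out.
Neither a single period nor a single group — weigh both effects.
Be > B: this pair runs against the simple trend — see the exception note.
Cl > Be: the two effects oppose for this pair; the across-period effect wins (1251 vs 900 kJ/mol).
F > Cl: they share group 17; the group trend gives F the larger value.
Note the exception: Be has a higher first ionization energy than B, contrary to the simple trend — removing B's lone 2p electron is easier than breaking Be's filled 2s².
Approximate values (kJ/mol): Be 900, B 801, F 1681, Cl 1251.
So from lowest to highest: B < Be < Cl < F.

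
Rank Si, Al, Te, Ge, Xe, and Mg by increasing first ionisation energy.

Al < Mg < Ge < Si < Te < Xe

Mg is in period 3, group 2; Al is in period 3, group 13; Si is in period 3, group 14; Ge is in period 4, group 14; Te is in period 5, group 16; Xe is in period 5, group 18.
IE₁ increases left→right with effective nuclear charge and decreases top→bottom as the valence shell moves farther out.
These span different periods and groups, so the two trends combine.
Mg > Al: this pair runs against the simple trend — see the exception note.
Ge > Mg: the two effects oppose for this pair; the across-period effect wins (762 vs 738 kJ/mol).
Si > Ge: they share group 14; the group trend gives Si the larger value.
Te > Si: period and group pull opposite ways; the across-period shift dominates (869 vs 786 kJ/mol).
Xe > Te: both are in period 5; the period trend gives Xe the larger value.
Note the exception: Mg has a higher first ionization energy than Al, contrary to the simple trend — Al's single 3p electron is easier to remove than one from Mg's filled 3s².
For reference (kJ/mol): Mg 738, Al 578, Si 786, Ge 762, Te 869, Xe 1170.
So from lowest to highest: Al < Mg < Ge < Si < Te < Xe.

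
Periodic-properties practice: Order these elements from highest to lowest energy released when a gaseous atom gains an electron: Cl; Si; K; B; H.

Adding an electron releases more energy for atoms nearer the top right (short of the noble gases).
Neither a single period nor a single group — weigh both effects.
K > B: this pair runs against the simple trend — see the exception note.
H > K: H sits above K in group 1, so the down-group effect alone puts H higher.
Si > H: period and group pull opposite ways; the across-period shift dominates (134 vs 73 kJ/mol).
Cl > Si: Cl lies to the right of Si in period 3, so the across-period effect alone puts Cl higher.
Note the exception: K has a higher electron affinity than B, contrary to the simple trend — B's ns²np¹ configuration gives only a small electron affinity — the sparsely filled np subshell binds an added electron weakly.
Tabulated electron affinity (kJ/mol): H 73, B 27, Si 134, Cl 349, K 48.
So from highest to lowest: Cl > Si > H > K > B.

Cl, Si, H, K, B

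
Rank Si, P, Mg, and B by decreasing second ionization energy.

B > P > Si > Mg

IE_2 is the cost of taking one more electron from the +1 cation: Si⁺ still has 3 valence electrons; P⁺ still has 4 valence electrons; Mg⁺ still has 1 valence electron; B⁺ still has 2 valence electrons.
All are still removing valence electrons, so compare the +1 ions as you would atoms: IE_2 generally rises across a period (higher Z_eff) and falls down a group (larger shell), subject to the usual subshell exceptions.
Valence configurations: Si⁺ [Ne]3s²3p¹, P⁺ [Ne]3s²3p², Mg⁺ [Ne]3s¹, B⁺ [He]2s².
Approximate IE_2 values (kJ/mol): Si 1577, P 1907, Mg 1451, B 2427.
Overall IE_2 order: Mg < Si < P < B.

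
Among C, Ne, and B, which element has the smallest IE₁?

B

First ionization energy rises across a period (greater Z_eff holds electrons more tightly) and falls down a group (valence electrons are farther from the nucleus).
All lie in period 2, so first ionization energy increases left to right.
The smallest IE₁ among these belongs to B.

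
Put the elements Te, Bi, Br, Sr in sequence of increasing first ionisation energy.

Removing the outermost electron gets harder across a period and easier down a group.
These span different periods and groups, so the two trends combine.
Bi > Sr: the two effects oppose for this pair; the across-period effect wins (703 vs 550 kJ/mol).
Te > Bi: both effects reinforce here, so Te is clearly the higher of the two.
Br > Te: both effects reinforce here, so Br is clearly the higher of the two.
Approximate values (kJ/mol): Br 1140, Sr 550, Te 869, Bi 703.
So from lowest to highest: Sr < Bi < Te < Br.

Sr < Bi < Te < Br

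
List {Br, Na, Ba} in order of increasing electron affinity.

Ba, Na, Br

Adding an electron releases more energy for atoms nearer the top right (short of the noble gases).
Neither a single period nor a single group — weigh both effects.
Na > Ba: period and group pull opposite ways; the down-group shift dominates (53 vs 14 kJ/mol).
Br > Na: the two effects oppose for this pair; the across-period effect wins (325 vs 53 kJ/mol).
For reference (kJ/mol): Na 53, Br 325, Ba 14.
So from lowest to highest: Ba < Na < Br.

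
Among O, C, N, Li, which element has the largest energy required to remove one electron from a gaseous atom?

Li is in period 2, group 1; C is in period 2, group 14; N is in period 2, group 15; O is in period 2, group 16.
First ionization energy rises across a period (greater Z_eff holds electrons more tightly) and falls down a group (valence electrons are farther from the nucleus).
All lie in period 2; the across-period trend (first ionization energy increases left to right) applies, with the exception below.
Note the exception: N has a higher first ionization energy than O, contrary to the simple trend — pairing an electron in O's 2p⁴ costs repulsion energy, so O ionizes more easily than half-filled N (2p³).
For reference (kJ/mol): Li 520, C 1086, N 1402, O 1314.
The largest energy required to remove one electron from a gaseous atom among these belongs to N.

N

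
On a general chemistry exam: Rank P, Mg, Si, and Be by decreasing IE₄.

IE_4 is the cost of taking one more electron from the +3 cation: P³⁺ still has 2 valence electrons; Mg³⁺ is already 1 electron into the core; Si³⁺ still has 1 valence electron; Be³⁺ is already 1 electron into the core.
Pulling an electron out of a noble-gas core costs far more than removing a remaining valence electron, so Mg and Be sit at the high end of IE_4.
Valence configurations: P³⁺ [Ne]3s², Si³⁺ [Ne]3s¹.
The numbers (kJ/mol): P 4964, Mg 10543, Si 4356, Be 21007.
Hence IE_4: Si < P < Mg < Be.

Be > Mg > P > Si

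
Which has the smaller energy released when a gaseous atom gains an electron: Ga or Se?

Ga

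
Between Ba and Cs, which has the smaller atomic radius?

Ba

Cs is in period 6, group 1; Ba is in period 6, group 2.
Moving right in a period, electrons are added to the same shell under a stronger nuclear pull, so atoms get smaller; moving down, a new shell is opened and atoms get larger.
All lie in period 6, so atomic radius increases right to left.
So Ba has the smaller atomic radius (Ba < Cs).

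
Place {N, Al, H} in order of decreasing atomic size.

H is in period 1, group 1; N is in period 2, group 15; Al is in period 3, group 13.
Moving right in a period, electrons are added to the same shell under a stronger nuclear pull, so atoms get smaller; moving down, a new shell is opened and atoms get larger.
Here both period and group differ, so the two effects have to be weighed against each other.
N > H: period and group pull opposite ways; the down-group shift dominates (71 vs 32 pm).
Al > N: both effects reinforce here, so Al is clearly the larger of the two.
For reference (pm): H 32, N 71, Al 126.
So from largest to smallest: Al > N > H.

Al, N, H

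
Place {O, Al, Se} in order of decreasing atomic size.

Al > Se > O

Across a period the added protons contract the valence shell; down a group each new principal shell makes the atom larger.
Neither a single period nor a single group — weigh both effects.
Se > O: Se sits below O in group 16, so the down-group effect alone puts Se larger.
Al > Se: period and group pull opposite ways; the across-period shift dominates (126 vs 116 pm).
Approximate values (pm): O 63, Al 126, Se 116.
So from largest to smallest: Al > Se > O.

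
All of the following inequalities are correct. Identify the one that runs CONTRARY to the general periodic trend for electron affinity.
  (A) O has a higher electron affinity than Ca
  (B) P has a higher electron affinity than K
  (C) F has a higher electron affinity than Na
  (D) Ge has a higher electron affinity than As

(D)

The general trend: electron affinity increases across a period and decreases down a group.
(A) O (period 2, group 16) vs Ca (period 4, group 2): the stated order agrees with the simple trend.
(B) P (period 3, group 15) vs K (period 4, group 1): the stated order agrees with the simple trend.
(C) F (period 2, group 17) vs Na (period 3, group 1): the stated order agrees with the simple trend.
(D) Ge (period 4, group 14) vs As (period 4, group 15): the stated order contradicts the simple trend.
The exception is (D): adding an electron to As's half-filled 4p³ is unfavourable, so Ge (4p²) has the more exothermic EA.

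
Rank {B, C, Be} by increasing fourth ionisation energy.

C < Be < B

The fourth ionization energy removes an electron from the +3 ion. For each element: B³⁺ is the bare [He] core; C³⁺ still has 1 valence electron; Be³⁺ is already 1 electron into the core.
Core electrons are held far more tightly than valence electrons, so Be and B top the IE_4 order.
Approximate IE_4 values (kJ/mol): B 25026, C 6223, Be 21007.
Overall IE_4 order: C < Be < B.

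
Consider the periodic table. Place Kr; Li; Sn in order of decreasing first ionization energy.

Kr, Sn, Li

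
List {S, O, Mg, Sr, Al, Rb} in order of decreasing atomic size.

Rb > Sr > Mg > Al > S > O

O is in period 2, group 16; Mg is in period 3, group 2; Al is in period 3, group 13; S is in period 3, group 16; Rb is in period 5, group 1; Sr is in period 5, group 2.
Atomic radius shrinks across a period as nuclear charge pulls the same shell inward, and grows down a group as new shells are added.
Neither a single period nor a single group — weigh both effects.
S > O: S sits below O in group 16, so the down-group effect alone puts S larger.
Al > S: Al lies to the left of S in period 3, so the across-period effect alone puts Al larger.
Mg > Al: both are in period 3; the period trend gives Mg the larger value.
Sr > Mg: they share group 2; the group trend gives Sr the larger value.
Rb > Sr: both are in period 5; the period trend gives Rb the larger value.
For reference (pm): O 63, Mg 139, Al 126, S 103, Rb 210, Sr 185.
So from largest to smallest: Rb > Sr > Mg > Al > S > O.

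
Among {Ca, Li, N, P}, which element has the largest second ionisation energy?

Li

IE_2 is the cost of taking one more electron from the +1 cation: Ca⁺ still has 1 valence electron; Li⁺ is the bare [He] core; N⁺ still has 4 valence electrons; P⁺ still has 4 valence electrons.
Breaking into a closed-shell core is much more expensive than removing a leftover valence electron — Li has the largest IE_2 here.
Valence configurations: Ca⁺ [Ar]4s¹, N⁺ [He]2s²2p², P⁺ [Ne]3s²3p².
The numbers (kJ/mol): Ca 1145, Li 7298, N 2856, P 1907.
So the second ionization energies run Ca < P < N < Li.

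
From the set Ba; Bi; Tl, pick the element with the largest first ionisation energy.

IE₁ increases left→right with effective nuclear charge and decreases top→bottom as the valence shell moves farther out.
All lie in period 6, so first ionization energy increases left to right.
The largest first ionisation energy among these belongs to Bi.

Bi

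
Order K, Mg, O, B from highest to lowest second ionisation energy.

After 1 electron has been removed, what remains? K⁺ is the bare [Ar] core; Mg⁺ still has 1 valence electron; O⁺ still has 5 valence electrons; B⁺ still has 2 valence electrons.
Usually core removal costs more than valence removal, but here the competition is close: a tightly held n=2 valence electron can cost more to remove than an n=3 core electron, so the actual values have to decide it.
Valence configurations: Mg⁺ [Ne]3s¹, O⁺ [He]2s²2p³, B⁺ [He]2s².
Approximate IE_2 values (kJ/mol): K 3052, Mg 1451, O 3388, B 2427.
Overall IE_2 order: Mg < B < K < O.

O, K, B, Mg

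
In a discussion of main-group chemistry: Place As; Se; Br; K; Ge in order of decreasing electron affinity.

K is in period 4, group 1; Ge is in period 4, group 14; As is in period 4, group 15; Se is in period 4, group 16; Br is in period 4, group 17.
Electron affinity generally becomes more exothermic across a period toward the halogens and less exothermic down a group.
All lie in period 4; the across-period trend (electron affinity increases left to right) applies, with the exception below.
Note the exception: Ge has a higher electron affinity than As, contrary to the simple trend — adding an electron to As's half-filled 4p³ is unfavourable, so Ge (4p²) has the more exothermic EA.
For reference (kJ/mol): K 48, Ge 119, As 78, Se 195, Br 325.
So from highest to lowest: Br > Se > Ge > As > K.

Br, Se, Ge, As, K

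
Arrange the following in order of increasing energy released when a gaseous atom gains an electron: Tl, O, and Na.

Electron affinity generally becomes more exothermic across a period toward the halogens and less exothermic down a group.
Neither a single period nor a single group — weigh both effects.
Na > Tl: the two effects oppose for this pair; the down-group effect wins (53 vs 19 kJ/mol).
O > Na: relative to Na, both the across-period and down-group shifts push O's electron affinity up.
For reference (kJ/mol): O 141, Na 53, Tl 19.
So from lowest to highest: Tl < Na < O.

Tl < Na < O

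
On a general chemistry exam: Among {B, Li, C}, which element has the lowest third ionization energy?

B

After 2 electrons have been removed, what remains? B²⁺ still has 1 valence electron; Li²⁺ is already 1 electron into the core; C²⁺ still has 2 valence electrons.
Breaking into a closed-shell core is much more expensive than removing a leftover valence electron — Li has the largest IE_3 here.
Valence configurations: B²⁺ [He]2s¹, C²⁺ [He]2s².
Approximate IE_3 values (kJ/mol): B 3660, Li 11815, C 4620.
Hence IE_3: B < C < Li.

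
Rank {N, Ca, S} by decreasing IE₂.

N > S > Ca

IE_2 is the cost of taking one more electron from the +1 cation: N⁺ still has 4 valence electrons; Ca⁺ still has 1 valence electron; S⁺ still has 5 valence electrons.
All are still removing valence electrons, so compare the +1 ions as you would atoms: IE_2 generally rises across a period (higher Z_eff) and falls down a group (larger shell), subject to the usual subshell exceptions.
Valence configurations: N⁺ [He]2s²2p², Ca⁺ [Ar]4s¹, S⁺ [Ne]3s²3p³.
Approximate IE_2 values (kJ/mol): N 2856, Ca 1145, S 2252.
So the second ionization energies run Ca < S < N.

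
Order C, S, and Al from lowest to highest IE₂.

After 1 electron has been removed, what remains? C⁺ still has 3 valence electrons; S⁺ still has 5 valence electrons; Al⁺ still has 2 valence electrons.
All are still removing valence electrons, so compare the +1 ions as you would atoms: IE_2 generally rises across a period (higher Z_eff) and falls down a group (larger shell), subject to the usual subshell exceptions.
Valence configurations: C⁺ [He]2s²2p¹, S⁺ [Ne]3s²3p³, Al⁺ [Ne]3s².
Tabulated IE_2 (kJ/mol): C 2353, S 2252, Al 1817.
Overall IE_2 order: Al < S < C.

Al < S < C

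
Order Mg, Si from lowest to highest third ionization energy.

Si < Mg

After 2 electrons have been removed, what remains? Mg²⁺ is the bare [Ne] core; Si²⁺ still has 2 valence electrons.
Pulling an electron out of a noble-gas core costs far more than removing a remaining valence electron, so Mg sits at the high end of IE_3.
Approximate IE_3 values (kJ/mol): Mg 7733, Si 3232.
Hence IE_3: Si < Mg.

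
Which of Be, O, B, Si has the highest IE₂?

Consider each +1 ion: Be⁺ still has 1 valence electron; O⁺ still has 5 valence electrons; B⁺ still has 2 valence electrons; Si⁺ still has 3 valence electrons.
All are still removing valence electrons, so compare the +1 ions as you would atoms: IE_2 generally rises across a period (higher Z_eff) and falls down a group (larger shell), subject to the usual subshell exceptions.
Valence configurations: Be⁺ [He]2s¹, O⁺ [He]2s²2p³, B⁺ [He]2s², Si⁺ [Ne]3s²3p¹.
Tabulated IE_2 (kJ/mol): Be 1757, O 3388, B 2427, Si 1577.
So the second ionization energies run Si < Be < B < O.

O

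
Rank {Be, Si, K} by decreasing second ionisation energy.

K, Be, Si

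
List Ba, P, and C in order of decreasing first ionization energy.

C, P, Ba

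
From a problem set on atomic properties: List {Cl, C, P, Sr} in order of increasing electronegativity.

EN rises left→right (higher Z_eff, smaller atoms) and falls top→bottom (larger, more shielded atoms).
These span different periods and groups, so the two trends combine.
P > Sr: relative to Sr, both the across-period and down-group shifts push P's electronegativity up.
C > P: period and group pull opposite ways; the down-group shift dominates (2.55 vs 2.19).
Cl > C: the two effects oppose for this pair; the across-period effect wins (3.16 vs 2.55).
Tabulated electronegativity (Pauling): C 2.55, P 2.19, Cl 3.16, Sr 0.95.
So from lowest to highest: Sr < P < C < Cl.

Sr, P, C, Cl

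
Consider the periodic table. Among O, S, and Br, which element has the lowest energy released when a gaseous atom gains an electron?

O

O is in period 2, group 16; S is in period 3, group 16; Br is in period 4, group 17.
Adding an electron releases more energy for atoms nearer the top right (short of the noble gases).
Neither a single period nor a single group — weigh both effects.
S > O: this pair runs against the simple trend — see the exception note.
Br > S: period and group pull opposite ways; the across-period shift dominates (325 vs 200 kJ/mol).
Note the exception: S has a higher electron affinity than O, contrary to the simple trend — the compact 2p subshell of O repels the added electron more than S's larger 3p does.
Approximate values (kJ/mol): O 141, S 200, Br 325.
The lowest energy released when a gaseous atom gains an electron among these belongs to O.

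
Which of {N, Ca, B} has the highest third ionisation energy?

Ca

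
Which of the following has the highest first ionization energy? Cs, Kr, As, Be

Kr

Be is in period 2, group 2; As is in period 4, group 15; Kr is in period 4, group 18; Cs is in period 6, group 1.
First ionization energy rises across a period (greater Z_eff holds electrons more tightly) and falls down a group (valence electrons are farther from the nucleus).
Neither a single period nor a single group — weigh both effects.
Be > Cs: both effects reinforce here, so Be is clearly the higher of the two.
As > Be: the two effects oppose for this pair; the across-period effect wins (947 vs 900 kJ/mol).
Kr > As: Kr lies to the right of As in period 4, so the across-period effect alone puts Kr higher.
Tabulated first ionization energy (kJ/mol): Be 900, As 947, Kr 1351, Cs 376.
The highest first ionization energy among these belongs to Kr.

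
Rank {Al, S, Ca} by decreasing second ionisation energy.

S > Al > Ca

IE_2 is the cost of taking one more electron from the +1 cation: Al⁺ still has 2 valence electrons; S⁺ still has 5 valence electrons; Ca⁺ still has 1 valence electron.
All are still removing valence electrons, so compare the +1 ions as you would atoms: IE_2 generally rises across a period (higher Z_eff) and falls down a group (larger shell), subject to the usual subshell exceptions.
Valence configurations: Al⁺ [Ne]3s², S⁺ [Ne]3s²3p³, Ca⁺ [Ar]4s¹.
The numbers (kJ/mol): Al 1817, S 2252, Ca 1145.
Overall IE_2 order: Ca < Al < S.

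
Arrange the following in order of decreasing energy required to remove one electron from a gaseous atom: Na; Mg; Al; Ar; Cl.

Ar, Cl, Mg, Al, Na

Na is in period 3, group 1; Mg is in period 3, group 2; Al is in period 3, group 13; Cl is in period 3, group 17; Ar is in period 3, group 18.
Across a period the outer electron is held more tightly (higher IE₁); down a group it sits in a higher shell, more shielded, and comes off more easily.
All lie in period 3; the across-period trend (first ionization energy increases left to right) applies, with the exception below.
Note the exception: Mg has a higher first ionization energy than Al, contrary to the simple trend — Al's single 3p electron is easier to remove than one from Mg's filled 3s².
For reference (kJ/mol): Na 496, Mg 738, Al 578, Cl 1251, Ar 1521.
So from highest to lowest: Ar > Cl > Mg > Al > Na.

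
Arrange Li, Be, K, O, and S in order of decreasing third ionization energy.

Be, Li, O, K, S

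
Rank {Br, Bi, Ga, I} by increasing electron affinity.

Ga is in period 4, group 13; Br is in period 4, group 17; I is in period 5, group 17; Bi is in period 6, group 15.
Adding an electron releases more energy for atoms nearer the top right (short of the noble gases).
These span different periods and groups, so the two trends combine.
Bi > Ga: the two effects oppose for this pair; the across-period effect wins (91 vs 29 kJ/mol).
I > Bi: relative to Bi, both the across-period and down-group shifts push I's electron affinity up.
Br > I: they share group 17; the group trend gives Br the larger value.
Approximate values (kJ/mol): Ga 29, Br 325, I 295, Bi 91.
So from lowest to highest: Ga < Bi < I < Br.

Ga < Bi < I < Br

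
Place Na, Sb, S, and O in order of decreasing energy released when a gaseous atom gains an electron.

S > O > Sb > Na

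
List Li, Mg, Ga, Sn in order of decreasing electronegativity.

Sn, Ga, Mg, Li

Smaller atoms with higher effective nuclear charge are more electronegative.
A diagonal step moves right (one effect) and down (the opposite effect) at once.
Mg > Li: period and group pull opposite ways; the across-period shift dominates (1.31 vs 0.98).
Ga > Mg: the two effects oppose for this pair; the across-period effect wins (1.81 vs 1.31).
Sn > Ga: period and group pull opposite ways; the across-period shift dominates (1.96 vs 1.81).
Tabulated electronegativity (Pauling): Li 0.98, Mg 1.31, Ga 1.81, Sn 1.96.
So from highest to lowest: Sn > Ga > Mg > Li.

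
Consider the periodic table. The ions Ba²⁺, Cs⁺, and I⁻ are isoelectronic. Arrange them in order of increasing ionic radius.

All of these have 54 electrons, so size is governed by nuclear charge alone: the more protons, the stronger the pull on the same electron cloud, and the smaller the ion.
Nuclear charges: Ba²⁺ (Z=56), Cs⁺ (Z=55), I⁻ (Z=53).
Smallest to largest: Ba²⁺ < Cs⁺ < I⁻.

Ba²⁺ < Cs⁺ < I⁻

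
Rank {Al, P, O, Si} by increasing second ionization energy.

Consider each +1 ion: Al⁺ still has 2 valence electrons; P⁺ still has 4 valence electrons; O⁺ still has 5 valence electrons; Si⁺ still has 3 valence electrons.
All are still removing valence electrons, so compare the +1 ions as you would atoms: IE_2 generally rises across a period (higher Z_eff) and falls down a group (larger shell), subject to the usual subshell exceptions.
Valence configurations: Al⁺ [Ne]3s², P⁺ [Ne]3s²3p², O⁺ [He]2s²2p³, Si⁺ [Ne]3s²3p¹.
Si⁺ loses a lone 3p electron whereas Al⁺ must break into a filled 3s² pair, so IE_2(Al) > IE_2(Si) even though Si has the higher nuclear charge.
Approximate IE_2 values (kJ/mol): Al 1817, P 1907, O 3388, Si 1577.
Overall IE_2 order: Si < Al < P < O.

Si < Al < P < O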